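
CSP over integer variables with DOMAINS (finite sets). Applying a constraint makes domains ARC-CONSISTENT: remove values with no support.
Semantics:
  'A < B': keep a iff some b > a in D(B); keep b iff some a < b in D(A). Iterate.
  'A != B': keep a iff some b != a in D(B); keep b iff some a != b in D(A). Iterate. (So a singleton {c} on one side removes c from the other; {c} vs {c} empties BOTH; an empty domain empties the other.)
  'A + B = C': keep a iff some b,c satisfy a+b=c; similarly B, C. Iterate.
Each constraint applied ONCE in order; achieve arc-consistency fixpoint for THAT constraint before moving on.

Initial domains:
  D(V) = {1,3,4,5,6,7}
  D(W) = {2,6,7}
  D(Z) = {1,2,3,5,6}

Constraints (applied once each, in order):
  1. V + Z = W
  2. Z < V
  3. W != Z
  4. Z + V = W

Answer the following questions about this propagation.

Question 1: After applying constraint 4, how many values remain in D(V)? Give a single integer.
Answer: 4

Derivation:
Constraint 1 (V + Z = W) on D(V)={1,3,4,5,6,7} D(Z)={1,2,3,5,6} D(W)={2,6,7}: V {1,3,4,5,6,7}->{1,3,4,5,6}
Constraint 2 (Z < V) on D(Z)={1,2,3,5,6} D(V)={1,3,4,5,6}: Z {1,2,3,5,6}->{1,2,3,5}; V {1,3,4,5,6}->{3,4,5,6}
Constraint 3 (W != Z) on D(W)={2,6,7} D(Z)={1,2,3,5}: no change
Constraint 4 (Z + V = W) on D(Z)={1,2,3,5} D(V)={3,4,5,6} D(W)={2,6,7}: Z {1,2,3,5}->{1,2,3}; W {2,6,7}->{6,7}
So after constraint 4: D(V)={3,4,5,6}, size = 4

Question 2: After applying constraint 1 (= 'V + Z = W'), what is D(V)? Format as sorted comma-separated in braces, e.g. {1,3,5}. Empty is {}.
Constraint 1 (V + Z = W) on D(V)={1,3,4,5,6,7} D(Z)={1,2,3,5,6} D(W)={2,6,7}: V {1,3,4,5,6,7}->{1,3,4,5,6}
So after constraint 1: D(V) = {1,3,4,5,6}

Answer: {1,3,4,5,6}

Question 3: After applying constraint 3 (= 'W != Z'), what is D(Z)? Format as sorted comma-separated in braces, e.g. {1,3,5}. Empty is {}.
Constraint 1 (V + Z = W) on D(V)={1,3,4,5,6,7} D(Z)={1,2,3,5,6} D(W)={2,6,7}: V {1,3,4,5,6,7}->{1,3,4,5,6}
Constraint 2 (Z < V) on D(Z)={1,2,3,5,6} D(V)={1,3,4,5,6}: Z {1,2,3,5,6}->{1,2,3,5}; V {1,3,4,5,6}->{3,4,5,6}
Constraint 3 (W != Z) on D(W)={2,6,7} D(Z)={1,2,3,5}: no change
So after constraint 3: D(Z) = {1,2,3,5}

Answer: {1,2,3,5}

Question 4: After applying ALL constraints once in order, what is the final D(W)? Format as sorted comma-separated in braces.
Answer: {6,7}

Derivation:
Constraint 1 (V + Z = W) on D(V)={1,3,4,5,6,7} D(Z)={1,2,3,5,6} D(W)={2,6,7}: V {1,3,4,5,6,7}->{1,3,4,5,6}
Constraint 2 (Z < V) on D(Z)={1,2,3,5,6} D(V)={1,3,4,5,6}: Z {1,2,3,5,6}->{1,2,3,5}; V {1,3,4,5,6}->{3,4,5,6}
Constraint 3 (W != Z) on D(W)={2,6,7} D(Z)={1,2,3,5}: no change
Constraint 4 (Z + V = W) on D(Z)={1,2,3,5} D(V)={3,4,5,6} D(W)={2,6,7}: Z {1,2,3,5}->{1,2,3}; W {2,6,7}->{6,7}
So after all 4 constraints: D(W) = {6,7}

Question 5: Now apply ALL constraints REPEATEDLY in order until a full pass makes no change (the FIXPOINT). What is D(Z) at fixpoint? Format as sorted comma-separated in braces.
Answer: {1,2,3}

Derivation:
pass 0 (initial): D(Z)={1,2,3,5,6}
pass 1: V {1,3,4,5,6,7}->{3,4,5,6}; W {2,6,7}->{6,7}; Z {1,2,3,5,6}->{1,2,3}
pass 2: no change
Fixpoint after 2 passes: D(Z) = {1,2,3}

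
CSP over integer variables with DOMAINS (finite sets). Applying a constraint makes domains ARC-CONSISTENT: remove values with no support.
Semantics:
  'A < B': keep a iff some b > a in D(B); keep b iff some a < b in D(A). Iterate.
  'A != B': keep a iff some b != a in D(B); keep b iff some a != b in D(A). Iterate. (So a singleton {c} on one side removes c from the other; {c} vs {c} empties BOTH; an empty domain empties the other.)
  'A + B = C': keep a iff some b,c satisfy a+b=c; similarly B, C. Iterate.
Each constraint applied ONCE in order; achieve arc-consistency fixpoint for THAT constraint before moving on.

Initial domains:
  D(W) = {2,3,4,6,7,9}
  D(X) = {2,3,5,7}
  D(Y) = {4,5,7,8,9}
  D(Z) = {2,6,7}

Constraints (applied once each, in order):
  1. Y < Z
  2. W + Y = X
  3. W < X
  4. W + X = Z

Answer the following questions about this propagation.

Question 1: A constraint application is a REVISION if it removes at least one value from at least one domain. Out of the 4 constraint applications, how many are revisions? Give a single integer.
Answer: 3

Derivation:
Constraint 1 (Y < Z) on D(Y)={4,5,7,8,9} D(Z)={2,6,7}: Y {4,5,7,8,9}->{4,5}; Z {2,6,7}->{6,7} => REVISION
Constraint 2 (W + Y = X) on D(W)={2,3,4,6,7,9} D(Y)={4,5} D(X)={2,3,5,7}: W {2,3,4,6,7,9}->{2,3}; X {2,3,5,7}->{7} => REVISION
Constraint 3 (W < X) on D(W)={2,3} D(X)={7}: no change => not a revision
Constraint 4 (W + X = Z) on D(W)={2,3} D(X)={7} D(Z)={6,7}: W {2,3}->{}; X {7}->{}; Z {6,7}->{} => REVISION
Total revisions = 3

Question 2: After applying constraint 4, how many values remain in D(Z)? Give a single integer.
Answer: 0

Derivation:
Constraint 1 (Y < Z) on D(Y)={4,5,7,8,9} D(Z)={2,6,7}: Y {4,5,7,8,9}->{4,5}; Z {2,6,7}->{6,7}
Constraint 2 (W + Y = X) on D(W)={2,3,4,6,7,9} D(Y)={4,5} D(X)={2,3,5,7}: W {2,3,4,6,7,9}->{2,3}; X {2,3,5,7}->{7}
Constraint 3 (W < X) on D(W)={2,3} D(X)={7}: no change
Constraint 4 (W + X = Z) on D(W)={2,3} D(X)={7} D(Z)={6,7}: W {2,3}->{}; X {7}->{}; Z {6,7}->{}
So after constraint 4: D(Z)={}, size = 0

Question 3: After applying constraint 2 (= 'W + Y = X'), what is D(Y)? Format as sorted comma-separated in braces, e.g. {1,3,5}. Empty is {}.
Constraint 1 (Y < Z) on D(Y)={4,5,7,8,9} D(Z)={2,6,7}: Y {4,5,7,8,9}->{4,5}; Z {2,6,7}->{6,7}
Constraint 2 (W + Y = X) on D(W)={2,3,4,6,7,9} D(Y)={4,5} D(X)={2,3,5,7}: W {2,3,4,6,7,9}->{2,3}; X {2,3,5,7}->{7}
So after constraint 2: D(Y) = {4,5}

Answer: {4,5}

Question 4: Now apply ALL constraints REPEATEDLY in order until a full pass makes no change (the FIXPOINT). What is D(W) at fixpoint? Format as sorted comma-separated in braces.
Answer: {}

Derivation:
pass 0 (initial): D(W)={2,3,4,6,7,9}
pass 1: W {2,3,4,6,7,9}->{}; X {2,3,5,7}->{}; Y {4,5,7,8,9}->{4,5}; Z {2,6,7}->{}
pass 2: Y {4,5}->{}
pass 3: no change
Fixpoint after 3 passes: D(W) = {}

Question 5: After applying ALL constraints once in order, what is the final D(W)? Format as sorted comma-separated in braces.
Constraint 1 (Y < Z) on D(Y)={4,5,7,8,9} D(Z)={2,6,7}: Y {4,5,7,8,9}->{4,5}; Z {2,6,7}->{6,7}
Constraint 2 (W + Y = X) on D(W)={2,3,4,6,7,9} D(Y)={4,5} D(X)={2,3,5,7}: W {2,3,4,6,7,9}->{2,3}; X {2,3,5,7}->{7}
Constraint 3 (W < X) on D(W)={2,3} D(X)={7}: no change
Constraint 4 (W + X = Z) on D(W)={2,3} D(X)={7} D(Z)={6,7}: W {2,3}->{}; X {7}->{}; Z {6,7}->{}
So after all 4 constraints: D(W) = {}

Answer: {}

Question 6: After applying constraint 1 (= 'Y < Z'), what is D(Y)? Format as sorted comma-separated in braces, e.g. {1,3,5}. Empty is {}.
Constraint 1 (Y < Z) on D(Y)={4,5,7,8,9} D(Z)={2,6,7}: Y {4,5,7,8,9}->{4,5}; Z {2,6,7}->{6,7}
So after constraint 1: D(Y) = {4,5}

Answer: {4,5}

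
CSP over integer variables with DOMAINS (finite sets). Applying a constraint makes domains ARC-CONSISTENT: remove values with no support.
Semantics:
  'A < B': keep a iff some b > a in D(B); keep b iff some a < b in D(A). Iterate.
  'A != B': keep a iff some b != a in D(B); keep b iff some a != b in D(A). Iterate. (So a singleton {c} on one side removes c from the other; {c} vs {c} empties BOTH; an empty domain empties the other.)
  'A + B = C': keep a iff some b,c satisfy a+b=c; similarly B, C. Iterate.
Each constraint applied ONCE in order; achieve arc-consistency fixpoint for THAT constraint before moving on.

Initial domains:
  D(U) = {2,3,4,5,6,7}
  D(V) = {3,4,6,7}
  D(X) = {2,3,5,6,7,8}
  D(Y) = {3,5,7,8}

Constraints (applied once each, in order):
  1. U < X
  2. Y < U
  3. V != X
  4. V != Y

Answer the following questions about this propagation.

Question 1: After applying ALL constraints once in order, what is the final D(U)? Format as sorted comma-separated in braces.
Constraint 1 (U < X) on D(U)={2,3,4,5,6,7} D(X)={2,3,5,6,7,8}: X {2,3,5,6,7,8}->{3,5,6,7,8}
Constraint 2 (Y < U) on D(Y)={3,5,7,8} D(U)={2,3,4,5,6,7}: Y {3,5,7,8}->{3,5}; U {2,3,4,5,6,7}->{4,5,6,7}
Constraint 3 (V != X) on D(V)={3,4,6,7} D(X)={3,5,6,7,8}: no change
Constraint 4 (V != Y) on D(V)={3,4,6,7} D(Y)={3,5}: no change
So after all 4 constraints: D(U) = {4,5,6,7}

Answer: {4,5,6,7}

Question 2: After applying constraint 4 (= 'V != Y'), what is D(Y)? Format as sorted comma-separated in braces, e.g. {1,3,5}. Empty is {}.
Answer: {3,5}

Derivation:
Constraint 1 (U < X) on D(U)={2,3,4,5,6,7} D(X)={2,3,5,6,7,8}: X {2,3,5,6,7,8}->{3,5,6,7,8}
Constraint 2 (Y < U) on D(Y)={3,5,7,8} D(U)={2,3,4,5,6,7}: Y {3,5,7,8}->{3,5}; U {2,3,4,5,6,7}->{4,5,6,7}
Constraint 3 (V != X) on D(V)={3,4,6,7} D(X)={3,5,6,7,8}: no change
Constraint 4 (V != Y) on D(V)={3,4,6,7} D(Y)={3,5}: no change
So after constraint 4: D(Y) = {3,5}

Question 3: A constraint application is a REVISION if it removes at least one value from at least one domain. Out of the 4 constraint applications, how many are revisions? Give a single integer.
Answer: 2

Derivation:
Constraint 1 (U < X) on D(U)={2,3,4,5,6,7} D(X)={2,3,5,6,7,8}: X {2,3,5,6,7,8}->{3,5,6,7,8} => REVISION
Constraint 2 (Y < U) on D(Y)={3,5,7,8} D(U)={2,3,4,5,6,7}: Y {3,5,7,8}->{3,5}; U {2,3,4,5,6,7}->{4,5,6,7} => REVISION
Constraint 3 (V != X) on D(V)={3,4,6,7} D(X)={3,5,6,7,8}: no change => not a revision
Constraint 4 (V != Y) on D(V)={3,4,6,7} D(Y)={3,5}: no change => not a revision
Total revisions = 2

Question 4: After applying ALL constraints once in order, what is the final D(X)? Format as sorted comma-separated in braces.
Answer: {3,5,6,7,8}

Derivation:
Constraint 1 (U < X) on D(U)={2,3,4,5,6,7} D(X)={2,3,5,6,7,8}: X {2,3,5,6,7,8}->{3,5,6,7,8}
Constraint 2 (Y < U) on D(Y)={3,5,7,8} D(U)={2,3,4,5,6,7}: Y {3,5,7,8}->{3,5}; U {2,3,4,5,6,7}->{4,5,6,7}
Constraint 3 (V != X) on D(V)={3,4,6,7} D(X)={3,5,6,7,8}: no change
Constraint 4 (V != Y) on D(V)={3,4,6,7} D(Y)={3,5}: no change
So after all 4 constraints: D(X) = {3,5,6,7,8}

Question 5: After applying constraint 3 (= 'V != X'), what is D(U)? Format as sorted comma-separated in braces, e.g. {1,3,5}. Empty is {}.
Answer: {4,5,6,7}

Derivation:
Constraint 1 (U < X) on D(U)={2,3,4,5,6,7} D(X)={2,3,5,6,7,8}: X {2,3,5,6,7,8}->{3,5,6,7,8}
Constraint 2 (Y < U) on D(Y)={3,5,7,8} D(U)={2,3,4,5,6,7}: Y {3,5,7,8}->{3,5}; U {2,3,4,5,6,7}->{4,5,6,7}
Constraint 3 (V != X) on D(V)={3,4,6,7} D(X)={3,5,6,7,8}: no change
So after constraint 3: D(U) = {4,5,6,7}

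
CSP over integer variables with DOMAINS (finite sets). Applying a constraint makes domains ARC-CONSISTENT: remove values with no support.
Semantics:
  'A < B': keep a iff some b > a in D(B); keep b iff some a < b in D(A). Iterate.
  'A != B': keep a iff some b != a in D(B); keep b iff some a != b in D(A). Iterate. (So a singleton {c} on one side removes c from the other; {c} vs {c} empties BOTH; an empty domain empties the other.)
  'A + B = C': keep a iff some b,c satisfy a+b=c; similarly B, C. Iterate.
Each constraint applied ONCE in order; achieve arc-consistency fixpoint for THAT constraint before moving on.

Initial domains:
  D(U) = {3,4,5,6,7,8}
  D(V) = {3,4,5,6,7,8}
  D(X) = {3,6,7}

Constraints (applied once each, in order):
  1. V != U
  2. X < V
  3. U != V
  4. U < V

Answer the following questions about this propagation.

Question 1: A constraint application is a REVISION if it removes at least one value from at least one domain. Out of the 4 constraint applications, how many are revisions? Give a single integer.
Answer: 2

Derivation:
Constraint 1 (V != U) on D(V)={3,4,5,6,7,8} D(U)={3,4,5,6,7,8}: no change => not a revision
Constraint 2 (X < V) on D(X)={3,6,7} D(V)={3,4,5,6,7,8}: V {3,4,5,6,7,8}->{4,5,6,7,8} => REVISION
Constraint 3 (U != V) on D(U)={3,4,5,6,7,8} D(V)={4,5,6,7,8}: no change => not a revision
Constraint 4 (U < V) on D(U)={3,4,5,6,7,8} D(V)={4,5,6,7,8}: U {3,4,5,6,7,8}->{3,4,5,6,7} => REVISION
Total revisions = 2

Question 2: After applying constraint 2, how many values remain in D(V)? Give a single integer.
Answer: 5

Derivation:
Constraint 1 (V != U) on D(V)={3,4,5,6,7,8} D(U)={3,4,5,6,7,8}: no change
Constraint 2 (X < V) on D(X)={3,6,7} D(V)={3,4,5,6,7,8}: V {3,4,5,6,7,8}->{4,5,6,7,8}
So after constraint 2: D(V)={4,5,6,7,8}, size = 5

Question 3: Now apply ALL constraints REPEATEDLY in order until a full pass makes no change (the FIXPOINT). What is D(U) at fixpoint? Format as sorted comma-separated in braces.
pass 0 (initial): D(U)={3,4,5,6,7,8}
pass 1: U {3,4,5,6,7,8}->{3,4,5,6,7}; V {3,4,5,6,7,8}->{4,5,6,7,8}
pass 2: no change
Fixpoint after 2 passes: D(U) = {3,4,5,6,7}

Answer: {3,4,5,6,7}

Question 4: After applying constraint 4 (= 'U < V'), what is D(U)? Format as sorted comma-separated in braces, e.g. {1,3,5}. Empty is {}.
Constraint 1 (V != U) on D(V)={3,4,5,6,7,8} D(U)={3,4,5,6,7,8}: no change
Constraint 2 (X < V) on D(X)={3,6,7} D(V)={3,4,5,6,7,8}: V {3,4,5,6,7,8}->{4,5,6,7,8}
Constraint 3 (U != V) on D(U)={3,4,5,6,7,8} D(V)={4,5,6,7,8}: no change
Constraint 4 (U < V) on D(U)={3,4,5,6,7,8} D(V)={4,5,6,7,8}: U {3,4,5,6,7,8}->{3,4,5,6,7}
So after constraint 4: D(U) = {3,4,5,6,7}

Answer: {3,4,5,6,7}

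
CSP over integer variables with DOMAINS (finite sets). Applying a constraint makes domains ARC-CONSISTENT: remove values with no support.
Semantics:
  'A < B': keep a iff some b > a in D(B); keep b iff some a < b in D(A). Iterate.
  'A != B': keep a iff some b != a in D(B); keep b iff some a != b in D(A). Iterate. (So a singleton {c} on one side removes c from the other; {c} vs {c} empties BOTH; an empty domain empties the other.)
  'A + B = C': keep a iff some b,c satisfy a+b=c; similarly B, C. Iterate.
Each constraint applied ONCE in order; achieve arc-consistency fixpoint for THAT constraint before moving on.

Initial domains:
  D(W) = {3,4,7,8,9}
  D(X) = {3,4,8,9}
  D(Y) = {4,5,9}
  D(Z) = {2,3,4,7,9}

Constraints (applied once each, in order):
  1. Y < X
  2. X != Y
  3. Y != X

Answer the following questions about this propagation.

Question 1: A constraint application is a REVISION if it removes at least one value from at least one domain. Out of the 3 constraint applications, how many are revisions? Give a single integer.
Constraint 1 (Y < X) on D(Y)={4,5,9} D(X)={3,4,8,9}: Y {4,5,9}->{4,5}; X {3,4,8,9}->{8,9} => REVISION
Constraint 2 (X != Y) on D(X)={8,9} D(Y)={4,5}: no change => not a revision
Constraint 3 (Y != X) on D(Y)={4,5} D(X)={8,9}: no change => not a revision
Total revisions = 1

Answer: 1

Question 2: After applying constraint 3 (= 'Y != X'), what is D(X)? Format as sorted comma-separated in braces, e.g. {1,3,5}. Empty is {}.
Answer: {8,9}

Derivation:
Constraint 1 (Y < X) on D(Y)={4,5,9} D(X)={3,4,8,9}: Y {4,5,9}->{4,5}; X {3,4,8,9}->{8,9}
Constraint 2 (X != Y) on D(X)={8,9} D(Y)={4,5}: no change
Constraint 3 (Y != X) on D(Y)={4,5} D(X)={8,9}: no change
So after constraint 3: D(X) = {8,9}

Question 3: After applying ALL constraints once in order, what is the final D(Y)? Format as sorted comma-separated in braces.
Answer: {4,5}

Derivation:
Constraint 1 (Y < X) on D(Y)={4,5,9} D(X)={3,4,8,9}: Y {4,5,9}->{4,5}; X {3,4,8,9}->{8,9}
Constraint 2 (X != Y) on D(X)={8,9} D(Y)={4,5}: no change
Constraint 3 (Y != X) on D(Y)={4,5} D(X)={8,9}: no change
So after all 3 constraints: D(Y) = {4,5}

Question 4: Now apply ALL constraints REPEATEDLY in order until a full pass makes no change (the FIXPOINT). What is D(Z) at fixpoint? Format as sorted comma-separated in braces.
Answer: {2,3,4,7,9}

Derivation:
pass 0 (initial): D(Z)={2,3,4,7,9}
pass 1: X {3,4,8,9}->{8,9}; Y {4,5,9}->{4,5}
pass 2: no change
Fixpoint after 2 passes: D(Z) = {2,3,4,7,9}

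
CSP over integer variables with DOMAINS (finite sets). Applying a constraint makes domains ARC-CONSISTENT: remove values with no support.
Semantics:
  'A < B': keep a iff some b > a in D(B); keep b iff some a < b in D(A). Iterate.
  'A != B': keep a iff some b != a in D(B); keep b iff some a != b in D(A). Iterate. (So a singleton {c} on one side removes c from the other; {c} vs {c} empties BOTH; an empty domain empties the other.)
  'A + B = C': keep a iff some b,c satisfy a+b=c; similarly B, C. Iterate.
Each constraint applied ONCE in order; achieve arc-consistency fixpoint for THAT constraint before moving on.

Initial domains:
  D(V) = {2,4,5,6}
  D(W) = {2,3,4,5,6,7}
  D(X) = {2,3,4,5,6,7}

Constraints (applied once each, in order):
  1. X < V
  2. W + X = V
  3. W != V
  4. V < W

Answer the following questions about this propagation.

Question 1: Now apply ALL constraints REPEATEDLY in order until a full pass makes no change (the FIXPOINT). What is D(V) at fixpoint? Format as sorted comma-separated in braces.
pass 0 (initial): D(V)={2,4,5,6}
pass 1: V {2,4,5,6}->{}; W {2,3,4,5,6,7}->{}; X {2,3,4,5,6,7}->{2,3,4}
pass 2: X {2,3,4}->{}
pass 3: no change
Fixpoint after 3 passes: D(V) = {}

Answer: {}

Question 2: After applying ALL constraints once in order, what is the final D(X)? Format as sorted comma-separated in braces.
Constraint 1 (X < V) on D(X)={2,3,4,5,6,7} D(V)={2,4,5,6}: X {2,3,4,5,6,7}->{2,3,4,5}; V {2,4,5,6}->{4,5,6}
Constraint 2 (W + X = V) on D(W)={2,3,4,5,6,7} D(X)={2,3,4,5} D(V)={4,5,6}: W {2,3,4,5,6,7}->{2,3,4}; X {2,3,4,5}->{2,3,4}
Constraint 3 (W != V) on D(W)={2,3,4} D(V)={4,5,6}: no change
Constraint 4 (V < W) on D(V)={4,5,6} D(W)={2,3,4}: V {4,5,6}->{}; W {2,3,4}->{}
So after all 4 constraints: D(X) = {2,3,4}

Answer: {2,3,4}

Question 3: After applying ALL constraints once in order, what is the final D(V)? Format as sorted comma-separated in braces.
Constraint 1 (X < V) on D(X)={2,3,4,5,6,7} D(V)={2,4,5,6}: X {2,3,4,5,6,7}->{2,3,4,5}; V {2,4,5,6}->{4,5,6}
Constraint 2 (W + X = V) on D(W)={2,3,4,5,6,7} D(X)={2,3,4,5} D(V)={4,5,6}: W {2,3,4,5,6,7}->{2,3,4}; X {2,3,4,5}->{2,3,4}
Constraint 3 (W != V) on D(W)={2,3,4} D(V)={4,5,6}: no change
Constraint 4 (V < W) on D(V)={4,5,6} D(W)={2,3,4}: V {4,5,6}->{}; W {2,3,4}->{}
So after all 4 constraints: D(V) = {}

Answer: {}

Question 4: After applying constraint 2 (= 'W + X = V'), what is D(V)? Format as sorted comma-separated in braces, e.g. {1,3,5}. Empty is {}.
Constraint 1 (X < V) on D(X)={2,3,4,5,6,7} D(V)={2,4,5,6}: X {2,3,4,5,6,7}->{2,3,4,5}; V {2,4,5,6}->{4,5,6}
Constraint 2 (W + X = V) on D(W)={2,3,4,5,6,7} D(X)={2,3,4,5} D(V)={4,5,6}: W {2,3,4,5,6,7}->{2,3,4}; X {2,3,4,5}->{2,3,4}
So after constraint 2: D(V) = {4,5,6}

Answer: {4,5,6}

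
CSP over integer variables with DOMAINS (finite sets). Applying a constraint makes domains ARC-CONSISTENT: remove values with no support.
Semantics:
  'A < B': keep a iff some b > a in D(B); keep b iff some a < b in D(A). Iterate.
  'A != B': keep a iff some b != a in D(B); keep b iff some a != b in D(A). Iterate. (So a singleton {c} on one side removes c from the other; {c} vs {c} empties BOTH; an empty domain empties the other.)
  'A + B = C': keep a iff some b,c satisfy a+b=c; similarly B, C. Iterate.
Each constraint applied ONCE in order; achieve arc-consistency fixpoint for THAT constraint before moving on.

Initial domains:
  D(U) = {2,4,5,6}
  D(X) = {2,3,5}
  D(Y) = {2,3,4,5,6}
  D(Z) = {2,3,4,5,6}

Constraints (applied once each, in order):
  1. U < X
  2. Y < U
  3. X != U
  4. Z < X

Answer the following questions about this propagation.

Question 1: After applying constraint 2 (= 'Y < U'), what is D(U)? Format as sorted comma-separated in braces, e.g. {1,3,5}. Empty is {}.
Constraint 1 (U < X) on D(U)={2,4,5,6} D(X)={2,3,5}: U {2,4,5,6}->{2,4}; X {2,3,5}->{3,5}
Constraint 2 (Y < U) on D(Y)={2,3,4,5,6} D(U)={2,4}: Y {2,3,4,5,6}->{2,3}; U {2,4}->{4}
So after constraint 2: D(U) = {4}

Answer: {4}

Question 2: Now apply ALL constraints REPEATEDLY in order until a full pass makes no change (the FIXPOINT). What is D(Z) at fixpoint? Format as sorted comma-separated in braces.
Answer: {2,3,4}

Derivation:
pass 0 (initial): D(Z)={2,3,4,5,6}
pass 1: U {2,4,5,6}->{4}; X {2,3,5}->{3,5}; Y {2,3,4,5,6}->{2,3}; Z {2,3,4,5,6}->{2,3,4}
pass 2: X {3,5}->{5}
pass 3: no change
Fixpoint after 3 passes: D(Z) = {2,3,4}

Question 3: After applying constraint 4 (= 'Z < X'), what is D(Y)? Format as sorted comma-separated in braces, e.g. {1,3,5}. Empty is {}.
Constraint 1 (U < X) on D(U)={2,4,5,6} D(X)={2,3,5}: U {2,4,5,6}->{2,4}; X {2,3,5}->{3,5}
Constraint 2 (Y < U) on D(Y)={2,3,4,5,6} D(U)={2,4}: Y {2,3,4,5,6}->{2,3}; U {2,4}->{4}
Constraint 3 (X != U) on D(X)={3,5} D(U)={4}: no change
Constraint 4 (Z < X) on D(Z)={2,3,4,5,6} D(X)={3,5}: Z {2,3,4,5,6}->{2,3,4}
So after constraint 4: D(Y) = {2,3}

Answer: {2,3}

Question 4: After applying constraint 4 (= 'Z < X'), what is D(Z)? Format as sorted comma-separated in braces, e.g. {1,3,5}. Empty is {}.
Answer: {2,3,4}

Derivation:
Constraint 1 (U < X) on D(U)={2,4,5,6} D(X)={2,3,5}: U {2,4,5,6}->{2,4}; X {2,3,5}->{3,5}
Constraint 2 (Y < U) on D(Y)={2,3,4,5,6} D(U)={2,4}: Y {2,3,4,5,6}->{2,3}; U {2,4}->{4}
Constraint 3 (X != U) on D(X)={3,5} D(U)={4}: no change
Constraint 4 (Z < X) on D(Z)={2,3,4,5,6} D(X)={3,5}: Z {2,3,4,5,6}->{2,3,4}
So after constraint 4: D(Z) = {2,3,4}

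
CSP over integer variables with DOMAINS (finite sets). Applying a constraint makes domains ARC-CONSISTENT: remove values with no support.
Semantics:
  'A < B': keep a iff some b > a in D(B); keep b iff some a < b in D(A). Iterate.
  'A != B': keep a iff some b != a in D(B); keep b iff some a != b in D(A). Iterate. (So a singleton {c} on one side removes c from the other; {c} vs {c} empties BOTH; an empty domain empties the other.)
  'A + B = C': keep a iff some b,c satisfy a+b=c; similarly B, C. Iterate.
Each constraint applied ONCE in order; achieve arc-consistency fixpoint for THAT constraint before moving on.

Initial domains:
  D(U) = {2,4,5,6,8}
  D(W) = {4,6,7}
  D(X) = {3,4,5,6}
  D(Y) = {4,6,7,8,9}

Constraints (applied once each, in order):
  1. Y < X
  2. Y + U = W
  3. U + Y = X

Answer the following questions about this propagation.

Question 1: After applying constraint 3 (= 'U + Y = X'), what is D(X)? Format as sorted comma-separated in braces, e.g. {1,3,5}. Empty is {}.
Answer: {6}

Derivation:
Constraint 1 (Y < X) on D(Y)={4,6,7,8,9} D(X)={3,4,5,6}: Y {4,6,7,8,9}->{4}; X {3,4,5,6}->{5,6}
Constraint 2 (Y + U = W) on D(Y)={4} D(U)={2,4,5,6,8} D(W)={4,6,7}: U {2,4,5,6,8}->{2}; W {4,6,7}->{6}
Constraint 3 (U + Y = X) on D(U)={2} D(Y)={4} D(X)={5,6}: X {5,6}->{6}
So after constraint 3: D(X) = {6}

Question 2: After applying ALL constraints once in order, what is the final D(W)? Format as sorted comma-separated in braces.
Answer: {6}

Derivation:
Constraint 1 (Y < X) on D(Y)={4,6,7,8,9} D(X)={3,4,5,6}: Y {4,6,7,8,9}->{4}; X {3,4,5,6}->{5,6}
Constraint 2 (Y + U = W) on D(Y)={4} D(U)={2,4,5,6,8} D(W)={4,6,7}: U {2,4,5,6,8}->{2}; W {4,6,7}->{6}
Constraint 3 (U + Y = X) on D(U)={2} D(Y)={4} D(X)={5,6}: X {5,6}->{6}
So after all 3 constraints: D(W) = {6}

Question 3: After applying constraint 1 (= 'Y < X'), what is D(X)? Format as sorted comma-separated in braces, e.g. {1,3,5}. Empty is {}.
Constraint 1 (Y < X) on D(Y)={4,6,7,8,9} D(X)={3,4,5,6}: Y {4,6,7,8,9}->{4}; X {3,4,5,6}->{5,6}
So after constraint 1: D(X) = {5,6}

Answer: {5,6}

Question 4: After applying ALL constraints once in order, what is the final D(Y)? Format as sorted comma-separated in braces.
Constraint 1 (Y < X) on D(Y)={4,6,7,8,9} D(X)={3,4,5,6}: Y {4,6,7,8,9}->{4}; X {3,4,5,6}->{5,6}
Constraint 2 (Y + U = W) on D(Y)={4} D(U)={2,4,5,6,8} D(W)={4,6,7}: U {2,4,5,6,8}->{2}; W {4,6,7}->{6}
Constraint 3 (U + Y = X) on D(U)={2} D(Y)={4} D(X)={5,6}: X {5,6}->{6}
So after all 3 constraints: D(Y) = {4}

Answer: {4}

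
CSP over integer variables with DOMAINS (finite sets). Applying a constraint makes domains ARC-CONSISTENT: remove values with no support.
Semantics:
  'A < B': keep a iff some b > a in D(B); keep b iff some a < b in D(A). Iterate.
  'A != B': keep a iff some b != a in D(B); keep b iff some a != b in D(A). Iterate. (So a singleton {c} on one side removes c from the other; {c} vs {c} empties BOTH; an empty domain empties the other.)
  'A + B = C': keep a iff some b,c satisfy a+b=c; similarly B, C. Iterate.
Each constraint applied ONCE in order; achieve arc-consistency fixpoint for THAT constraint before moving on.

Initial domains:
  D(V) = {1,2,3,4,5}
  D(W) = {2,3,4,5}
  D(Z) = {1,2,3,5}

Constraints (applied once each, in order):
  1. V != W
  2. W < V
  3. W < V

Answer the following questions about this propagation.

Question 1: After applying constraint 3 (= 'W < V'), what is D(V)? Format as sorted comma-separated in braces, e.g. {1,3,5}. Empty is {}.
Constraint 1 (V != W) on D(V)={1,2,3,4,5} D(W)={2,3,4,5}: no change
Constraint 2 (W < V) on D(W)={2,3,4,5} D(V)={1,2,3,4,5}: W {2,3,4,5}->{2,3,4}; V {1,2,3,4,5}->{3,4,5}
Constraint 3 (W < V) on D(W)={2,3,4} D(V)={3,4,5}: no change
So after constraint 3: D(V) = {3,4,5}

Answer: {3,4,5}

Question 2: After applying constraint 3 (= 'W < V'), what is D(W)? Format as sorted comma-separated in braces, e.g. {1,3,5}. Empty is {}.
Answer: {2,3,4}

Derivation:
Constraint 1 (V != W) on D(V)={1,2,3,4,5} D(W)={2,3,4,5}: no change
Constraint 2 (W < V) on D(W)={2,3,4,5} D(V)={1,2,3,4,5}: W {2,3,4,5}->{2,3,4}; V {1,2,3,4,5}->{3,4,5}
Constraint 3 (W < V) on D(W)={2,3,4} D(V)={3,4,5}: no change
So after constraint 3: D(W) = {2,3,4}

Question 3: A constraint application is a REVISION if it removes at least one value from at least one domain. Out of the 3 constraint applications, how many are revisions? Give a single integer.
Answer: 1

Derivation:
Constraint 1 (V != W) on D(V)={1,2,3,4,5} D(W)={2,3,4,5}: no change => not a revision
Constraint 2 (W < V) on D(W)={2,3,4,5} D(V)={1,2,3,4,5}: W {2,3,4,5}->{2,3,4}; V {1,2,3,4,5}->{3,4,5} => REVISION
Constraint 3 (W < V) on D(W)={2,3,4} D(V)={3,4,5}: no change => not a revision
Total revisions = 1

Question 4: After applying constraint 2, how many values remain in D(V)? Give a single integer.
Answer: 3

Derivation:
Constraint 1 (V != W) on D(V)={1,2,3,4,5} D(W)={2,3,4,5}: no change
Constraint 2 (W < V) on D(W)={2,3,4,5} D(V)={1,2,3,4,5}: W {2,3,4,5}->{2,3,4}; V {1,2,3,4,5}->{3,4,5}
So after constraint 2: D(V)={3,4,5}, size = 3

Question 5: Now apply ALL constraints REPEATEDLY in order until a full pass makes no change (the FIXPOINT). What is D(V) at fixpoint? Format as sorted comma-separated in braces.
Answer: {3,4,5}

Derivation:
pass 0 (initial): D(V)={1,2,3,4,5}
pass 1: V {1,2,3,4,5}->{3,4,5}; W {2,3,4,5}->{2,3,4}
pass 2: no change
Fixpoint after 2 passes: D(V) = {3,4,5}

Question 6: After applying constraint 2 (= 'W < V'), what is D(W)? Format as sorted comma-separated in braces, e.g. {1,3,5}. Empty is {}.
Constraint 1 (V != W) on D(V)={1,2,3,4,5} D(W)={2,3,4,5}: no change
Constraint 2 (W < V) on D(W)={2,3,4,5} D(V)={1,2,3,4,5}: W {2,3,4,5}->{2,3,4}; V {1,2,3,4,5}->{3,4,5}
So after constraint 2: D(W) = {2,3,4}

Answer: {2,3,4}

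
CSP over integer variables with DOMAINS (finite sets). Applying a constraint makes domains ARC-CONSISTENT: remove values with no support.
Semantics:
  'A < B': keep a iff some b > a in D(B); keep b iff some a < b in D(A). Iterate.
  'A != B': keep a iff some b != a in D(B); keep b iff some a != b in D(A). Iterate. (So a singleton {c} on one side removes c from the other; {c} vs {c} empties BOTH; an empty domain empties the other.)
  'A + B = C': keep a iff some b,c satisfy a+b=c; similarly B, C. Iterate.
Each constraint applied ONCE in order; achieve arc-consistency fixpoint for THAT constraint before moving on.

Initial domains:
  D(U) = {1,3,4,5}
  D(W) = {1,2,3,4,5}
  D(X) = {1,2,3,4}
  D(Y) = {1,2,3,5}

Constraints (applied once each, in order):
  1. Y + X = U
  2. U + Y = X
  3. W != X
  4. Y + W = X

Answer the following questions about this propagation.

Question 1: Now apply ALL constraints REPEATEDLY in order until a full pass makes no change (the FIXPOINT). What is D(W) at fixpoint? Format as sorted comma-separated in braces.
Answer: {}

Derivation:
pass 0 (initial): D(W)={1,2,3,4,5}
pass 1: U {1,3,4,5}->{3}; W {1,2,3,4,5}->{3}; X {1,2,3,4}->{4}; Y {1,2,3,5}->{1}
pass 2: U {3}->{}; W {3}->{}; X {4}->{}; Y {1}->{}
pass 3: no change
Fixpoint after 3 passes: D(W) = {}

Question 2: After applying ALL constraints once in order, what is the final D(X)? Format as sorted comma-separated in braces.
Constraint 1 (Y + X = U) on D(Y)={1,2,3,5} D(X)={1,2,3,4} D(U)={1,3,4,5}: Y {1,2,3,5}->{1,2,3}; U {1,3,4,5}->{3,4,5}
Constraint 2 (U + Y = X) on D(U)={3,4,5} D(Y)={1,2,3} D(X)={1,2,3,4}: U {3,4,5}->{3}; Y {1,2,3}->{1}; X {1,2,3,4}->{4}
Constraint 3 (W != X) on D(W)={1,2,3,4,5} D(X)={4}: W {1,2,3,4,5}->{1,2,3,5}
Constraint 4 (Y + W = X) on D(Y)={1} D(W)={1,2,3,5} D(X)={4}: W {1,2,3,5}->{3}
So after all 4 constraints: D(X) = {4}

Answer: {4}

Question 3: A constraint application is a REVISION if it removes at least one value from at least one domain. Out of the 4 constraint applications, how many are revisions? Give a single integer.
Answer: 4

Derivation:
Constraint 1 (Y + X = U) on D(Y)={1,2,3,5} D(X)={1,2,3,4} D(U)={1,3,4,5}: Y {1,2,3,5}->{1,2,3}; U {1,3,4,5}->{3,4,5} => REVISION
Constraint 2 (U + Y = X) on D(U)={3,4,5} D(Y)={1,2,3} D(X)={1,2,3,4}: U {3,4,5}->{3}; Y {1,2,3}->{1}; X {1,2,3,4}->{4} => REVISION
Constraint 3 (W != X) on D(W)={1,2,3,4,5} D(X)={4}: W {1,2,3,4,5}->{1,2,3,5} => REVISION
Constraint 4 (Y + W = X) on D(Y)={1} D(W)={1,2,3,5} D(X)={4}: W {1,2,3,5}->{3} => REVISION
Total revisions = 4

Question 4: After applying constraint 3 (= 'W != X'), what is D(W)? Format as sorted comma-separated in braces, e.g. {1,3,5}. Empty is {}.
Answer: {1,2,3,5}

Derivation:
Constraint 1 (Y + X = U) on D(Y)={1,2,3,5} D(X)={1,2,3,4} D(U)={1,3,4,5}: Y {1,2,3,5}->{1,2,3}; U {1,3,4,5}->{3,4,5}
Constraint 2 (U + Y = X) on D(U)={3,4,5} D(Y)={1,2,3} D(X)={1,2,3,4}: U {3,4,5}->{3}; Y {1,2,3}->{1}; X {1,2,3,4}->{4}
Constraint 3 (W != X) on D(W)={1,2,3,4,5} D(X)={4}: W {1,2,3,4,5}->{1,2,3,5}
So after constraint 3: D(W) = {1,2,3,5}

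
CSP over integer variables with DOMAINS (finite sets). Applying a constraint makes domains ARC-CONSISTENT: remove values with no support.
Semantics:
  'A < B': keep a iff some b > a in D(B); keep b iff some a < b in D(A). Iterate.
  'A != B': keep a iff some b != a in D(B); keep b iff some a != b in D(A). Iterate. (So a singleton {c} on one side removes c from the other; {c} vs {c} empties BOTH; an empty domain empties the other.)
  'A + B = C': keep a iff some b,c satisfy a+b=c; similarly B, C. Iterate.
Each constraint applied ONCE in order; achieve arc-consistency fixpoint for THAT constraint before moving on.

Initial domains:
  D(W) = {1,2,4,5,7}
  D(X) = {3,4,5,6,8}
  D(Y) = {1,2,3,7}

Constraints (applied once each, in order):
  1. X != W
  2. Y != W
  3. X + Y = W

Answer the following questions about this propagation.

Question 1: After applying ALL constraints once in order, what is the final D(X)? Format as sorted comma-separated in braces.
Constraint 1 (X != W) on D(X)={3,4,5,6,8} D(W)={1,2,4,5,7}: no change
Constraint 2 (Y != W) on D(Y)={1,2,3,7} D(W)={1,2,4,5,7}: no change
Constraint 3 (X + Y = W) on D(X)={3,4,5,6,8} D(Y)={1,2,3,7} D(W)={1,2,4,5,7}: X {3,4,5,6,8}->{3,4,5,6}; Y {1,2,3,7}->{1,2,3}; W {1,2,4,5,7}->{4,5,7}
So after all 3 constraints: D(X) = {3,4,5,6}

Answer: {3,4,5,6}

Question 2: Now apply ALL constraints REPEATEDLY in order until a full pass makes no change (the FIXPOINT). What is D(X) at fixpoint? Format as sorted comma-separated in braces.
pass 0 (initial): D(X)={3,4,5,6,8}
pass 1: W {1,2,4,5,7}->{4,5,7}; X {3,4,5,6,8}->{3,4,5,6}; Y {1,2,3,7}->{1,2,3}
pass 2: no change
Fixpoint after 2 passes: D(X) = {3,4,5,6}

Answer: {3,4,5,6}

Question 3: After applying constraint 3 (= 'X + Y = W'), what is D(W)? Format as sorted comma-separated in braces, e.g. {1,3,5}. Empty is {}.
Answer: {4,5,7}

Derivation:
Constraint 1 (X != W) on D(X)={3,4,5,6,8} D(W)={1,2,4,5,7}: no change
Constraint 2 (Y != W) on D(Y)={1,2,3,7} D(W)={1,2,4,5,7}: no change
Constraint 3 (X + Y = W) on D(X)={3,4,5,6,8} D(Y)={1,2,3,7} D(W)={1,2,4,5,7}: X {3,4,5,6,8}->{3,4,5,6}; Y {1,2,3,7}->{1,2,3}; W {1,2,4,5,7}->{4,5,7}
So after constraint 3: D(W) = {4,5,7}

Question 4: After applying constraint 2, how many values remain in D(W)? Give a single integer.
Answer: 5

Derivation:
Constraint 1 (X != W) on D(X)={3,4,5,6,8} D(W)={1,2,4,5,7}: no change
Constraint 2 (Y != W) on D(Y)={1,2,3,7} D(W)={1,2,4,5,7}: no change
So after constraint 2: D(W)={1,2,4,5,7}, size = 5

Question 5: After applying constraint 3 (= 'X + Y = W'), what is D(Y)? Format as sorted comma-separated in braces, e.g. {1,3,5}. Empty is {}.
Constraint 1 (X != W) on D(X)={3,4,5,6,8} D(W)={1,2,4,5,7}: no change
Constraint 2 (Y != W) on D(Y)={1,2,3,7} D(W)={1,2,4,5,7}: no change
Constraint 3 (X + Y = W) on D(X)={3,4,5,6,8} D(Y)={1,2,3,7} D(W)={1,2,4,5,7}: X {3,4,5,6,8}->{3,4,5,6}; Y {1,2,3,7}->{1,2,3}; W {1,2,4,5,7}->{4,5,7}
So after constraint 3: D(Y) = {1,2,3}

Answer: {1,2,3}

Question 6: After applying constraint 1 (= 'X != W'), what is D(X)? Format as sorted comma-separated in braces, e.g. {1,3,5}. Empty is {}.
Constraint 1 (X != W) on D(X)={3,4,5,6,8} D(W)={1,2,4,5,7}: no change
So after constraint 1: D(X) = {3,4,5,6,8}

Answer: {3,4,5,6,8}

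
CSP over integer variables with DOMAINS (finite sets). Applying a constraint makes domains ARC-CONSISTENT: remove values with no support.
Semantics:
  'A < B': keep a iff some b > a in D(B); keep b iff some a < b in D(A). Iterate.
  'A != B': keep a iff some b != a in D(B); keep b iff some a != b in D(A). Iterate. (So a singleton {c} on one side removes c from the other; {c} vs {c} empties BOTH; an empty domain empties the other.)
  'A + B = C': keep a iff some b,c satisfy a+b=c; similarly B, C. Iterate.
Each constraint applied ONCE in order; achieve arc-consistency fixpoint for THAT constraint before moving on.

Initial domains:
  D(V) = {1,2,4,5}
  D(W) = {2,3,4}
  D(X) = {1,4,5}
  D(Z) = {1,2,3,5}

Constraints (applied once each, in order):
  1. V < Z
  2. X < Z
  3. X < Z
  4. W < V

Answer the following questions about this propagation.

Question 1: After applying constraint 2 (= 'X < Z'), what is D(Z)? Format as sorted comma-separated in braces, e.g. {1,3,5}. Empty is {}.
Constraint 1 (V < Z) on D(V)={1,2,4,5} D(Z)={1,2,3,5}: V {1,2,4,5}->{1,2,4}; Z {1,2,3,5}->{2,3,5}
Constraint 2 (X < Z) on D(X)={1,4,5} D(Z)={2,3,5}: X {1,4,5}->{1,4}
So after constraint 2: D(Z) = {2,3,5}

Answer: {2,3,5}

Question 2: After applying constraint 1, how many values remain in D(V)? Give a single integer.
Answer: 3

Derivation:
Constraint 1 (V < Z) on D(V)={1,2,4,5} D(Z)={1,2,3,5}: V {1,2,4,5}->{1,2,4}; Z {1,2,3,5}->{2,3,5}
So after constraint 1: D(V)={1,2,4}, size = 3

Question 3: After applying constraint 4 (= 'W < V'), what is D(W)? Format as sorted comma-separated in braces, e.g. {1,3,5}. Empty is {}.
Constraint 1 (V < Z) on D(V)={1,2,4,5} D(Z)={1,2,3,5}: V {1,2,4,5}->{1,2,4}; Z {1,2,3,5}->{2,3,5}
Constraint 2 (X < Z) on D(X)={1,4,5} D(Z)={2,3,5}: X {1,4,5}->{1,4}
Constraint 3 (X < Z) on D(X)={1,4} D(Z)={2,3,5}: no change
Constraint 4 (W < V) on D(W)={2,3,4} D(V)={1,2,4}: W {2,3,4}->{2,3}; V {1,2,4}->{4}
So after constraint 4: D(W) = {2,3}

Answer: {2,3}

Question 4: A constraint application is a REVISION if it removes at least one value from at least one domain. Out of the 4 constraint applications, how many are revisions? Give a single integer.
Answer: 3

Derivation:
Constraint 1 (V < Z) on D(V)={1,2,4,5} D(Z)={1,2,3,5}: V {1,2,4,5}->{1,2,4}; Z {1,2,3,5}->{2,3,5} => REVISION
Constraint 2 (X < Z) on D(X)={1,4,5} D(Z)={2,3,5}: X {1,4,5}->{1,4} => REVISION
Constraint 3 (X < Z) on D(X)={1,4} D(Z)={2,3,5}: no change => not a revision
Constraint 4 (W < V) on D(W)={2,3,4} D(V)={1,2,4}: W {2,3,4}->{2,3}; V {1,2,4}->{4} => REVISION
Total revisions = 3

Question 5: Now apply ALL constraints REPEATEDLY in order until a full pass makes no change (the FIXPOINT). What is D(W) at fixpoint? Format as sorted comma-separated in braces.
Answer: {2,3}

Derivation:
pass 0 (initial): D(W)={2,3,4}
pass 1: V {1,2,4,5}->{4}; W {2,3,4}->{2,3}; X {1,4,5}->{1,4}; Z {1,2,3,5}->{2,3,5}
pass 2: Z {2,3,5}->{5}
pass 3: no change
Fixpoint after 3 passes: D(W) = {2,3}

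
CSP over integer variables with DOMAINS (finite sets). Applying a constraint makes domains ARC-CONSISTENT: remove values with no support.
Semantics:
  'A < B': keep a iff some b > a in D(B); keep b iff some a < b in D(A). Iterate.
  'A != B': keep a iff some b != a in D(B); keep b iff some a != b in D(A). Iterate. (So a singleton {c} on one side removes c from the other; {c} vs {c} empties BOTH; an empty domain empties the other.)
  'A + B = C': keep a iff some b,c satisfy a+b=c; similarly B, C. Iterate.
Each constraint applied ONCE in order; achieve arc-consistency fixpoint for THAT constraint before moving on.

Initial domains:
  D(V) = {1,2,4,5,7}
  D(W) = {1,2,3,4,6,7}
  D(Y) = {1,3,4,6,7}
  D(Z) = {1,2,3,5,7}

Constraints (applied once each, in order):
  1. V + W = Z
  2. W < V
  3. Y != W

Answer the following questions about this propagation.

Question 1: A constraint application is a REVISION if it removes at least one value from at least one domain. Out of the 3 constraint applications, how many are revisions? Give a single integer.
Constraint 1 (V + W = Z) on D(V)={1,2,4,5,7} D(W)={1,2,3,4,6,7} D(Z)={1,2,3,5,7}: V {1,2,4,5,7}->{1,2,4,5}; W {1,2,3,4,6,7}->{1,2,3,4,6}; Z {1,2,3,5,7}->{2,3,5,7} => REVISION
Constraint 2 (W < V) on D(W)={1,2,3,4,6} D(V)={1,2,4,5}: W {1,2,3,4,6}->{1,2,3,4}; V {1,2,4,5}->{2,4,5} => REVISION
Constraint 3 (Y != W) on D(Y)={1,3,4,6,7} D(W)={1,2,3,4}: no change => not a revision
Total revisions = 2

Answer: 2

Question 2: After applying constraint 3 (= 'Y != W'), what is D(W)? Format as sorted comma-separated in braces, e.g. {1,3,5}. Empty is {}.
Constraint 1 (V + W = Z) on D(V)={1,2,4,5,7} D(W)={1,2,3,4,6,7} D(Z)={1,2,3,5,7}: V {1,2,4,5,7}->{1,2,4,5}; W {1,2,3,4,6,7}->{1,2,3,4,6}; Z {1,2,3,5,7}->{2,3,5,7}
Constraint 2 (W < V) on D(W)={1,2,3,4,6} D(V)={1,2,4,5}: W {1,2,3,4,6}->{1,2,3,4}; V {1,2,4,5}->{2,4,5}
Constraint 3 (Y != W) on D(Y)={1,3,4,6,7} D(W)={1,2,3,4}: no change
So after constraint 3: D(W) = {1,2,3,4}

Answer: {1,2,3,4}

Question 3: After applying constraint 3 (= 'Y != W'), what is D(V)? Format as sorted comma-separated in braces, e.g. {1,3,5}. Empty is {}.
Constraint 1 (V + W = Z) on D(V)={1,2,4,5,7} D(W)={1,2,3,4,6,7} D(Z)={1,2,3,5,7}: V {1,2,4,5,7}->{1,2,4,5}; W {1,2,3,4,6,7}->{1,2,3,4,6}; Z {1,2,3,5,7}->{2,3,5,7}
Constraint 2 (W < V) on D(W)={1,2,3,4,6} D(V)={1,2,4,5}: W {1,2,3,4,6}->{1,2,3,4}; V {1,2,4,5}->{2,4,5}
Constraint 3 (Y != W) on D(Y)={1,3,4,6,7} D(W)={1,2,3,4}: no change
So after constraint 3: D(V) = {2,4,5}

Answer: {2,4,5}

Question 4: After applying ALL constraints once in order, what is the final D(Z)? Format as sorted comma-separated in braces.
Constraint 1 (V + W = Z) on D(V)={1,2,4,5,7} D(W)={1,2,3,4,6,7} D(Z)={1,2,3,5,7}: V {1,2,4,5,7}->{1,2,4,5}; W {1,2,3,4,6,7}->{1,2,3,4,6}; Z {1,2,3,5,7}->{2,3,5,7}
Constraint 2 (W < V) on D(W)={1,2,3,4,6} D(V)={1,2,4,5}: W {1,2,3,4,6}->{1,2,3,4}; V {1,2,4,5}->{2,4,5}
Constraint 3 (Y != W) on D(Y)={1,3,4,6,7} D(W)={1,2,3,4}: no change
So after all 3 constraints: D(Z) = {2,3,5,7}

Answer: {2,3,5,7}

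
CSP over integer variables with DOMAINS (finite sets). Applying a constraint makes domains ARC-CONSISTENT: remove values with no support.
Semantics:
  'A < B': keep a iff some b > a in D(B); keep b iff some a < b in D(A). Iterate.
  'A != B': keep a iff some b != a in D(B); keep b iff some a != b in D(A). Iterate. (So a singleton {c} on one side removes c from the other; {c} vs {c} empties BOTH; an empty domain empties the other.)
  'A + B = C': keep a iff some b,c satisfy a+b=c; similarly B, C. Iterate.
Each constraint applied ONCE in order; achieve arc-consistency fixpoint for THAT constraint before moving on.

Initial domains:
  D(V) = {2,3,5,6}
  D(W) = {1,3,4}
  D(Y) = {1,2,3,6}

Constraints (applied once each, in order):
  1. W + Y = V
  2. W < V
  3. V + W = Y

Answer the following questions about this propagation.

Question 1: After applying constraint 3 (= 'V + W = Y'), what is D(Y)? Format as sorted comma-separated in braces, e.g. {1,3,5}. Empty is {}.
Constraint 1 (W + Y = V) on D(W)={1,3,4} D(Y)={1,2,3,6} D(V)={2,3,5,6}: Y {1,2,3,6}->{1,2,3}
Constraint 2 (W < V) on D(W)={1,3,4} D(V)={2,3,5,6}: no change
Constraint 3 (V + W = Y) on D(V)={2,3,5,6} D(W)={1,3,4} D(Y)={1,2,3}: V {2,3,5,6}->{2}; W {1,3,4}->{1}; Y {1,2,3}->{3}
So after constraint 3: D(Y) = {3}

Answer: {3}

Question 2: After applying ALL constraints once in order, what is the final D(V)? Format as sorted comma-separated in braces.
Answer: {2}

Derivation:
Constraint 1 (W + Y = V) on D(W)={1,3,4} D(Y)={1,2,3,6} D(V)={2,3,5,6}: Y {1,2,3,6}->{1,2,3}
Constraint 2 (W < V) on D(W)={1,3,4} D(V)={2,3,5,6}: no change
Constraint 3 (V + W = Y) on D(V)={2,3,5,6} D(W)={1,3,4} D(Y)={1,2,3}: V {2,3,5,6}->{2}; W {1,3,4}->{1}; Y {1,2,3}->{3}
So after all 3 constraints: D(V) = {2}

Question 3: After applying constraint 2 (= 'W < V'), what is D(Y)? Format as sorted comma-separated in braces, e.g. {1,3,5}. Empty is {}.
Constraint 1 (W + Y = V) on D(W)={1,3,4} D(Y)={1,2,3,6} D(V)={2,3,5,6}: Y {1,2,3,6}->{1,2,3}
Constraint 2 (W < V) on D(W)={1,3,4} D(V)={2,3,5,6}: no change
So after constraint 2: D(Y) = {1,2,3}

Answer: {1,2,3}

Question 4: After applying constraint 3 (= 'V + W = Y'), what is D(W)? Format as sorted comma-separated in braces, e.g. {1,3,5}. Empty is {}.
Constraint 1 (W + Y = V) on D(W)={1,3,4} D(Y)={1,2,3,6} D(V)={2,3,5,6}: Y {1,2,3,6}->{1,2,3}
Constraint 2 (W < V) on D(W)={1,3,4} D(V)={2,3,5,6}: no change
Constraint 3 (V + W = Y) on D(V)={2,3,5,6} D(W)={1,3,4} D(Y)={1,2,3}: V {2,3,5,6}->{2}; W {1,3,4}->{1}; Y {1,2,3}->{3}
So after constraint 3: D(W) = {1}

Answer: {1}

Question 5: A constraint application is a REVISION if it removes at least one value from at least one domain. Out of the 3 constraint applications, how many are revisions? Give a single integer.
Answer: 2

Derivation:
Constraint 1 (W + Y = V) on D(W)={1,3,4} D(Y)={1,2,3,6} D(V)={2,3,5,6}: Y {1,2,3,6}->{1,2,3} => REVISION
Constraint 2 (W < V) on D(W)={1,3,4} D(V)={2,3,5,6}: no change => not a revision
Constraint 3 (V + W = Y) on D(V)={2,3,5,6} D(W)={1,3,4} D(Y)={1,2,3}: V {2,3,5,6}->{2}; W {1,3,4}->{1}; Y {1,2,3}->{3} => REVISION
Total revisions = 2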